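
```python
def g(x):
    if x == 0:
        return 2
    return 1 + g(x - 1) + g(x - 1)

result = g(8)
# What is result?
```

g(x) = 1 + 2·g(x-1), g(0)=2. Closed form: (2+1)·2^8 - 1 = 767.

Answer: 767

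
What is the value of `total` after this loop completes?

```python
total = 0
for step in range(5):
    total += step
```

Sum of 0 to 4 = 10
`total` takes the values: 0 → 1 → 3 → 6 → 10

Answer: 10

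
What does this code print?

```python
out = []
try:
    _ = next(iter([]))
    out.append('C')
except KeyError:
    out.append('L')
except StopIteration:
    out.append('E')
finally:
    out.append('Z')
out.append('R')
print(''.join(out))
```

Execution trace: 'E' (except StopIteration) → 'Z' (finally) → 'R' (after the try/except). Output: EZR

Answer: EZR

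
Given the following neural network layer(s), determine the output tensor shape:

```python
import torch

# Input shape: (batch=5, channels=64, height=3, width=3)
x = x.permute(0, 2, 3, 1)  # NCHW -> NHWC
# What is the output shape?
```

Input: (5, 64, 3, 3) -> Output: (5, 3, 3, 64)

Answer: (5, 3, 3, 64)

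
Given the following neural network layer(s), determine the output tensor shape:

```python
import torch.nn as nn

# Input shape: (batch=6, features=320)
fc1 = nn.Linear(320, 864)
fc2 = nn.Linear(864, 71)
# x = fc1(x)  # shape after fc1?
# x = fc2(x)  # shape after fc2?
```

Input: (6, 320) -> after fc1: (6, 864) -> Output: (6, 71)

Answer: (6, 71)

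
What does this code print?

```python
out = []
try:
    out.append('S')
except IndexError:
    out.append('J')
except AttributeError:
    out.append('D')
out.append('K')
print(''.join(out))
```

Execution trace: 'S' (try body, no exception) → 'K' (after the try/except). Output: SK

Answer: SK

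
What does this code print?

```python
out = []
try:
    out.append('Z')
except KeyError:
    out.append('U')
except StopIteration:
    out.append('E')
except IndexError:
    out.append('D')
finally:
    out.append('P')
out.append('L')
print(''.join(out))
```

Execution trace: 'Z' (try body, no exception) → 'P' (finally) → 'L' (after the try/except). Output: ZPL

Answer: ZPL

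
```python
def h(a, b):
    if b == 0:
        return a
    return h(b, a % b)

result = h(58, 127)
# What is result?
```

h(58, 127) -> h(127, 58) -> h(58, 11) -> h(11, 3) -> h(3, 2) -> h(2, 1) -> h(1, 0) -> 1

Answer: 1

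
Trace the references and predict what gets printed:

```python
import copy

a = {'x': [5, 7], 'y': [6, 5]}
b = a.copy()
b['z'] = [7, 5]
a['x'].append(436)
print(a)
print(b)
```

Key concept: shallow copy of dict with mutable values.
Step by step:
`a = {'x': [5, 7], 'y': [6, 5]}` → a = {'x': [5, 7], 'y': [6, 5]}
`b = a.copy()` → b = {'x': [5, 7], 'y': [6, 5]}
`b['z'] = [7, 5]` → b = {'x': [5, 7], 'y': [6, 5], 'z': [7, 5]}
`a['x'].append(436)` → a = {'x': [5, 7, 436], 'y': [6, 5]}; b = {'x': [5, 7, 436], 'y': [6, 5], 'z': [7, 5]}
`print(a)` → prints {'x': [5, 7, 436], 'y': [6, 5]}
`print(b)` → prints {'x': [5, 7, 436], 'y': [6, 5], 'z': [7, 5]}

Answer:
{'x': [5, 7, 436], 'y': [6, 5]}
{'x': [5, 7, 436], 'y': [6, 5], 'z': [7, 5]}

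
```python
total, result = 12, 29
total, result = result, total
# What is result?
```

Trace:
`total, result = 12, 29` → total = 12; result = 29
`total, result = result, total` → total = 29; result = 12
So result = 12

Answer: 12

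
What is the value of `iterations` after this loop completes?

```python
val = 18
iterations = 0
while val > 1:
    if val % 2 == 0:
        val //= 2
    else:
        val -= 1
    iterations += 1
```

Steps to reduce 18 to 1
`iterations` takes the values: 0 → 1 → 2 → 3 → 4 → 5

Answer: 5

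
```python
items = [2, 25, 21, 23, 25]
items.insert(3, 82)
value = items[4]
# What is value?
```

Trace:
`items = [2, 25, 21, 23, 25]` → items = [2, 25, 21, 23, 25]
`items.insert(3, 82)` → items = [2, 25, 21, 82, 23, 25]
`value = items[4]` → value = 23
So value = 23

Answer: 23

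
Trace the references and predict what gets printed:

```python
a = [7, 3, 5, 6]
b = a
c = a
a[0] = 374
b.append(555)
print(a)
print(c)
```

Key concept: multiple aliases.
Step by step:
`a = [7, 3, 5, 6]` → a = [7, 3, 5, 6]
`b = a` → b = [7, 3, 5, 6] (same object as a)
`c = a` → c = [7, 3, 5, 6] (same object as a, b)
`a[0] = 374` → a = [374, 3, 5, 6] (same object as b, c); b = [374, 3, 5, 6] (same object as a, c); c = [374, 3, 5, 6] (same object as a, b)
`b.append(555)` → a = [374, 3, 5, 6, 555] (same object as b, c); b = [374, 3, 5, 6, 555] (same object as a, c); c = [374, 3, 5, 6, 555] (same object as a, b)
`print(a)` → prints [374, 3, 5, 6, 555]
`print(c)` → prints [374, 3, 5, 6, 555]

Answer:
[374, 3, 5, 6, 555]
[374, 3, 5, 6, 555]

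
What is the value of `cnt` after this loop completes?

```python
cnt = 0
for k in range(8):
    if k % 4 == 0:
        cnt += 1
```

Count numbers divisible by 4 in range(8)
`cnt` takes the values: 0 → 1 → 2

Answer: 2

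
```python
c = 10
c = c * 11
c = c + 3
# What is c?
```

Trace:
`c = 10` → c = 10
`c = c * 11` → c = 110
`c = c + 3` → c = 113
So c = 113

Answer: 113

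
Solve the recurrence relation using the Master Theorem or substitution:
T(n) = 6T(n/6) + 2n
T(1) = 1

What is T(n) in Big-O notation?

By Master Theorem: a=6, b=6, f(n)=2n. Since log_6(6) = 1 and f(n) = Θ(n^1), Case 2 applies. T(n) = O(n log n).

Answer: O(n log n)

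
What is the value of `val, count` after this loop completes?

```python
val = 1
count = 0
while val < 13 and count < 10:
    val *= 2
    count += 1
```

Double until >= 13 or 10 iterations
`val, count` takes the values: (1, 0) → (2, 0) → (2, 1) → (4, 1) → (4, 2) → (8, 2) → (8, 3) → (16, 3) → (16, 4)

Answer: 16, 4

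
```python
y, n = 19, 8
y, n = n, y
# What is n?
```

Trace:
`y, n = 19, 8` → y = 19; n = 8
`y, n = n, y` → y = 8; n = 19
So n = 19

Answer: 19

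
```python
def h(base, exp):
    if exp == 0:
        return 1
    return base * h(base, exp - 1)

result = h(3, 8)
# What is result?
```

h(3, 8) = 3 * 3 * 3 * 3 * 3 * 3 * 3 * 3 = 6561

Answer: 6561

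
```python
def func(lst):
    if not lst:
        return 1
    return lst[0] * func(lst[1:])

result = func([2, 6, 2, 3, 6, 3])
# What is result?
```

Product over [2, 6, 2, 3, 6, 3] = 2 * 6 * 2 * 3 * 6 * 3 = 1296

Answer: 1296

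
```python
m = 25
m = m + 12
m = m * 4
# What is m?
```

Trace:
`m = 25` → m = 25
`m = m + 12` → m = 37
`m = m * 4` → m = 148
So m = 148

Answer: 148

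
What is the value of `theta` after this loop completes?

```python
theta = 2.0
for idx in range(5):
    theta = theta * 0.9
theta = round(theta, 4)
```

Exponential decay: 2.0 * 0.9^5
`theta` takes the values: 2.0 → 1.8 → 1.62 → 1.458 → 1.3122 → 1.18098 → 1.181

Answer: 1.181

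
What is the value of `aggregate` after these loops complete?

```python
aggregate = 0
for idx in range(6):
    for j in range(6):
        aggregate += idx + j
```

Sum of all idx+j for idx,j in 6x6
`aggregate` takes the values: 0 → 1 → 3 → 6 → 10 → 15 → 16 → 18 → 21 → 25 → 30 → 36 → 38 → 41 → 45 → 50 → 56 → 63 → 66 → 70 → 75 → 81 → 88 → 96 → 100 → 105 → 111 → 118 → 126 → 135 → 140 → 146 → 153 → 161 → 170 → 180

Answer: 180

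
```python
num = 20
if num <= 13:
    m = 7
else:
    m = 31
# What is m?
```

Trace:
`num = 20` → num = 20
`if num <= 13: ...` → num <= 13 is False, take else branch → m = 31
So m = 31

Answer: 31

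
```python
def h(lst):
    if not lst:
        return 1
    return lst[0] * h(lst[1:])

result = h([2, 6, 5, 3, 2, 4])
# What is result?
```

Product over [2, 6, 5, 3, 2, 4] = 2 * 6 * 5 * 3 * 2 * 4 = 1440

Answer: 1440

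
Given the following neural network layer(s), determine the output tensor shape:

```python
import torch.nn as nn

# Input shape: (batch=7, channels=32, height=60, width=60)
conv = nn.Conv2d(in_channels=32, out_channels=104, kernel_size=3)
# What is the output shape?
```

Input: (7, 32, 60, 60) -> Output: (7, 104, 58, 58)

Answer: (7, 104, 58, 58)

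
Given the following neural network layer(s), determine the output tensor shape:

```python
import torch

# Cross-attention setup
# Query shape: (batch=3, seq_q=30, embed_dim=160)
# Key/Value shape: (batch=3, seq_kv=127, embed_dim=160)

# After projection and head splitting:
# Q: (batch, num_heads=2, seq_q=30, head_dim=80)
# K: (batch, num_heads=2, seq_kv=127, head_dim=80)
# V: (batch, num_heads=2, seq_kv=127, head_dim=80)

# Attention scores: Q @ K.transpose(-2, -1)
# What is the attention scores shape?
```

Input: (3, 30, 160) -> Output: (3, 2, 30, 127)

Answer: (3, 2, 30, 127)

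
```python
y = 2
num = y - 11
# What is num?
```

Trace:
`y = 2` → y = 2
`num = y - 11` → num = -9
So num = -9

Answer: -9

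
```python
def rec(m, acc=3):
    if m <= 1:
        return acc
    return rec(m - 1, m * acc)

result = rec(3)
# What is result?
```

Accumulator trace (n, acc): (3, 3) -> (2, 9) -> (1, 18) -> return 18

Answer: 18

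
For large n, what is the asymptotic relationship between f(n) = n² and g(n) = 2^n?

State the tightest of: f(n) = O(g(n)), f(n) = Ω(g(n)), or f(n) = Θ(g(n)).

n² vs 2^n: f(n) = O(g(n)) but not Ω(g(n)) — 2^n grows strictly faster than n².

Answer: f(n) = O(g(n)) but not Ω(g(n)) — 2^n grows strictly faster than n².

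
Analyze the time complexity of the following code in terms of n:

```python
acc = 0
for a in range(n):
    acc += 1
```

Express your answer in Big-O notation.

Each loop level contributes: n. Multiplying the contributions gives O(n).

Answer: O(n)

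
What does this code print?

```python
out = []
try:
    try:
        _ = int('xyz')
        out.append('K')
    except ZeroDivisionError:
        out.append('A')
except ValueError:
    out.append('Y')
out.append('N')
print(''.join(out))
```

Execution trace: 'Y' (outer except ValueError) → 'N' (after the try/except). Output: YN

Answer: YN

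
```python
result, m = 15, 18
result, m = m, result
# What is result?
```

Trace:
`result, m = 15, 18` → result = 15; m = 18
`result, m = m, result` → result = 18; m = 15
So result = 18

Answer: 18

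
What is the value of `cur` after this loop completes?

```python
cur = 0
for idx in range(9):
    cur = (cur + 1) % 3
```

Increment mod 3, 9 times = 0
`cur` takes the values: 0 → 1 → 2 → 0 → 1 → 2 → 0 → 1 → 2 → 0

Answer: 0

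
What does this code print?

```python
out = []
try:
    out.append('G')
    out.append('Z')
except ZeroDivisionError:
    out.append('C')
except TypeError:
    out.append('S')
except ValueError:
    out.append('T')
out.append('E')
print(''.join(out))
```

Execution trace: 'G' (try body) → 'Z' (try body, no exception) → 'E' (after the try/except). Output: GZE

Answer: GZE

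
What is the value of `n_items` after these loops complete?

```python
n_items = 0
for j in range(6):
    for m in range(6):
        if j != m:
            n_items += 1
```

6² - 6 (exclude diagonal)
`n_items` takes the values: 0 → 1 → 2 → 3 → 4 → 5 → 6 → 7 → 8 → 9 → 10 → 11 → 12 → 13 → 14 → 15 → 16 → 17 → 18 → 19 → 20 → 21 → 22 → 23 → 24 → 25 → 26 → 27 → 28 → 29 → 30

Answer: 30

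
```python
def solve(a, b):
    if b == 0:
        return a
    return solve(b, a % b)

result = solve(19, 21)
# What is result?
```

solve(19, 21) -> solve(21, 19) -> solve(19, 2) -> solve(2, 1) -> solve(1, 0) -> 1

Answer: 1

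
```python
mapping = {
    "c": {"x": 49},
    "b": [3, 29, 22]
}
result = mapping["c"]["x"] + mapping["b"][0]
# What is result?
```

Trace:
`mapping = { ...` → mapping = {'c': {'x': 49}, 'b': [3, 29, 22]}
`result = mapping["c"]["x"] + mapping["b"][0]` → result = 52
So result = 52

Answer: 52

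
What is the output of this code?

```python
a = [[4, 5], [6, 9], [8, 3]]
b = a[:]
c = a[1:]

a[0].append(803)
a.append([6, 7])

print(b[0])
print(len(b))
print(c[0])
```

Key concept: slice with nested mutation.
Step by step:
`a = [[4, 5], [6, 9], [8, 3]]` → a = [[4, 5], [6, 9], [8, 3]]
`b = a[:]` → b = [[4, 5], [6, 9], [8, 3]]
`c = a[1:]` → c = [[6, 9], [8, 3]]
`a[0].append(803)` → a = [[4, 5, 803], [6, 9], [8, 3]]; b = [[4, 5, 803], [6, 9], [8, 3]]
`a.append([6, 7])` → a = [[4, 5, 803], [6, 9], [8, 3], [6, 7]]
`print(b[0])` → prints [4, 5, 803]
`print(len(b))` → prints 3
`print(c[0])` → prints [6, 9]

Answer:
[4, 5, 803]
3
[6, 9]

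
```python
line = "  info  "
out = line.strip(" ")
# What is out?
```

Trace:
`line = "  info  "` → line = '  info  '
`out = line.strip(" ")` → out = 'info'
So out = 'info'

Answer: 'info'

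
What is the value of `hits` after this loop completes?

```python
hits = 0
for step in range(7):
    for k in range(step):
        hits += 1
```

Triangle number: 0+1+2+...+6
`hits` takes the values: 0 → 1 → 2 → 3 → 4 → 5 → 6 → 7 → 8 → 9 → 10 → 11 → 12 → 13 → 14 → 15 → 16 → 17 → 18 → 19 → 20 → 21

Answer: 21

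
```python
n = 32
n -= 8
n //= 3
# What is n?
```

Trace:
`n = 32` → n = 32
`n -= 8` → n = 24
`n //= 3` → n = 8
So n = 8

Answer: 8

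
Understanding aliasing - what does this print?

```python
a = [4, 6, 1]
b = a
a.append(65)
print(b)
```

Key concept: basic list aliasing.
Step by step:
`a = [4, 6, 1]` → a = [4, 6, 1]
`b = a` → b = [4, 6, 1] (same object as a)
`a.append(65)` → a = [4, 6, 1, 65] (same object as b); b = [4, 6, 1, 65] (same object as a)
`print(b)` → prints [4, 6, 1, 65]

Answer: [4, 6, 1, 65]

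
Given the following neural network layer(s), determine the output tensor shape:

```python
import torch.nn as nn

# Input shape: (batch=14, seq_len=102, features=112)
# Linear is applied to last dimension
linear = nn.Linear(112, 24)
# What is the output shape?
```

Input: (14, 102, 112) -> Output: (14, 102, 24)

Answer: (14, 102, 24)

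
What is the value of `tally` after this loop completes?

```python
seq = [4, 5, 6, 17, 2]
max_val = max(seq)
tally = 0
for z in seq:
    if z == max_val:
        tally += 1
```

Count of max value 17 in [4, 5, 6, 17, 2]
`tally` takes the values: 0 → 1

Answer: 1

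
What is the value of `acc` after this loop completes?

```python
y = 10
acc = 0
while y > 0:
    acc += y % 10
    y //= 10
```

Sum digits of 10
`acc` takes the values: 0 → 1

Answer: 1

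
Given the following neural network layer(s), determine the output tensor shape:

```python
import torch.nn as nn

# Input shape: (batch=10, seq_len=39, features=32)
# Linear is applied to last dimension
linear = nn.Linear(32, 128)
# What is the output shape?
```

Input: (10, 39, 32) -> Output: (10, 39, 128)

Answer: (10, 39, 128)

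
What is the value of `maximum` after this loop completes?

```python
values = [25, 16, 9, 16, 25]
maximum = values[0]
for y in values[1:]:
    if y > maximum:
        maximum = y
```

Maximum of [25, 16, 9, 16, 25]
`maximum` takes the values: 25

Answer: 25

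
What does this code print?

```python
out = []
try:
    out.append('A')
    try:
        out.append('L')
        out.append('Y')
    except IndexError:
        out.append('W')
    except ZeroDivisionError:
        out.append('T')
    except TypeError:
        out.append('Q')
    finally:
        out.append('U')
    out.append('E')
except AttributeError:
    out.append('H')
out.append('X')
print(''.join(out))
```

Execution trace: 'A' (try body) → 'L' (inner try body) → 'Y' (inner try body, no exception) → 'U' (inner finally) → 'E' (try body, no exception) → 'X' (after the try/except). Output: ALYUEX

Answer: ALYUEX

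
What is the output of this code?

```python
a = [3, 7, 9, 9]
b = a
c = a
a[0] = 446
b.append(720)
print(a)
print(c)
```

Key concept: multiple aliases.
Step by step:
`a = [3, 7, 9, 9]` → a = [3, 7, 9, 9]
`b = a` → b = [3, 7, 9, 9] (same object as a)
`c = a` → c = [3, 7, 9, 9] (same object as a, b)
`a[0] = 446` → a = [446, 7, 9, 9] (same object as b, c); b = [446, 7, 9, 9] (same object as a, c); c = [446, 7, 9, 9] (same object as a, b)
`b.append(720)` → a = [446, 7, 9, 9, 720] (same object as b, c); b = [446, 7, 9, 9, 720] (same object as a, c); c = [446, 7, 9, 9, 720] (same object as a, b)
`print(a)` → prints [446, 7, 9, 9, 720]
`print(c)` → prints [446, 7, 9, 9, 720]

Answer:
[446, 7, 9, 9, 720]
[446, 7, 9, 9, 720]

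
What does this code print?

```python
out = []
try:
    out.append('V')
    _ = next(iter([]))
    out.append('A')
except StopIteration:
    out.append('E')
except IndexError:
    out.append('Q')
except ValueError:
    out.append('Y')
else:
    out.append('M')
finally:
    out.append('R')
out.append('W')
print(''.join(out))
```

Execution trace: 'V' (try body) → 'E' (except StopIteration) → 'R' (finally) → 'W' (after the try/except). Output: VERW

Answer: VERW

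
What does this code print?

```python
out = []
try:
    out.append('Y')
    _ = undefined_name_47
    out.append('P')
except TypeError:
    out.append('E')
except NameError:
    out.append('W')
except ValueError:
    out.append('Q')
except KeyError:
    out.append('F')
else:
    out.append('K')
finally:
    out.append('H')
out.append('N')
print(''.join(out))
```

Execution trace: 'Y' (try body) → 'W' (except NameError) → 'H' (finally) → 'N' (after the try/except). Output: YWHN

Answer: YWHN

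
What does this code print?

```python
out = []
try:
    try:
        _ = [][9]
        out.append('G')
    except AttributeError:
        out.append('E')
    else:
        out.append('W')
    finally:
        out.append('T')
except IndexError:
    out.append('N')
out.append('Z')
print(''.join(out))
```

Execution trace: 'T' (finally) → 'N' (outer except IndexError) → 'Z' (after the try/except). Output: TNZ

Answer: TNZ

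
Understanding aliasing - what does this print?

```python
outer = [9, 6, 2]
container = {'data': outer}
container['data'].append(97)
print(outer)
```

Key concept: dict holds reference to list.
Step by step:
`outer = [9, 6, 2]` → outer = [9, 6, 2]
`container = {'data': outer}` → container = {'data': [9, 6, 2]}
`container['data'].append(97)` → outer = [9, 6, 2, 97]; container = {'data': [9, 6, 2, 97]}
`print(outer)` → prints [9, 6, 2, 97]

Answer: [9, 6, 2, 97]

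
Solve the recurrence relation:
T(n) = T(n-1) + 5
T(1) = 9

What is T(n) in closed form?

Unrolling: T(n) = T(1) + 5·(n-1) = 9 + 5(n-1) = 5n + 4.

Answer: T(n) = 5n + 4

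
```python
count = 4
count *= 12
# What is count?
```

Trace:
`count = 4` → count = 4
`count *= 12` → count = 48
So count = 48

Answer: 48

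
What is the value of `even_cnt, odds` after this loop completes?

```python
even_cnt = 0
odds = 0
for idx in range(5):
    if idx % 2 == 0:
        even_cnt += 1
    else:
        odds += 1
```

Count evens and odds in range(5)
`even_cnt, odds` takes the values: (0, 0) → (1, 0) → (1, 1) → (2, 1) → (2, 2) → (3, 2)

Answer: 3, 2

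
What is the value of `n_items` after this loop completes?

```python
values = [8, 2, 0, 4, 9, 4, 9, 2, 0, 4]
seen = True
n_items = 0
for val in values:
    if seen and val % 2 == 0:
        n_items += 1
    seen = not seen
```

Count even values at even positions
`n_items` takes the values: 0 → 1 → 2 → 3

Answer: 3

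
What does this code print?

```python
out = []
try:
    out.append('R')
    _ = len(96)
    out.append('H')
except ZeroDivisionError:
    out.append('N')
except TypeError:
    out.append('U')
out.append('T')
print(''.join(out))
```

Execution trace: 'R' (try body) → 'U' (except TypeError) → 'T' (after the try/except). Output: RUT

Answer: RUT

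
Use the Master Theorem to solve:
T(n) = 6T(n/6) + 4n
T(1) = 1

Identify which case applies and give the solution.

a=6, b=6, f(n)=4n. log_6(6) = 1. Since c=1 = 1, Case 2 applies: T(n) = Θ(n^log_b(a) · log n) = O(n log n).

Answer: O(n log n) - Case 2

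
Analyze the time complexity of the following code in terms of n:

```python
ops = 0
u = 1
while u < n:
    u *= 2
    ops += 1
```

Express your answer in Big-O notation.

Each loop level contributes: log n. Multiplying the contributions gives O(log n).

Answer: O(log n)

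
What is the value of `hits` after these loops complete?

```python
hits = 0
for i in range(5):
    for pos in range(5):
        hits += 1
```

5 * 5 = 25
`hits` takes the values: 0 → 1 → 2 → 3 → 4 → 5 → 6 → 7 → 8 → 9 → 10 → 11 → 12 → 13 → 14 → 15 → 16 → 17 → 18 → 19 → 20 → 21 → 22 → 23 → 24 → 25

Answer: 25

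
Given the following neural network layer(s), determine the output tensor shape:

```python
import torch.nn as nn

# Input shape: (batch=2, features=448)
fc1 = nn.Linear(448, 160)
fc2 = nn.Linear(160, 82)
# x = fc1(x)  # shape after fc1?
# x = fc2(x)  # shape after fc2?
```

Input: (2, 448) -> after fc1: (2, 160) -> Output: (2, 82)

Answer: (2, 82)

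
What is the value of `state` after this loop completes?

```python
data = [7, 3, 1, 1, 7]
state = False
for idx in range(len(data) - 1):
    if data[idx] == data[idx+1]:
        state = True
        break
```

Check consecutive duplicates in [7, 3, 1, 1, 7]
`state` takes the values: False → True

Answer: True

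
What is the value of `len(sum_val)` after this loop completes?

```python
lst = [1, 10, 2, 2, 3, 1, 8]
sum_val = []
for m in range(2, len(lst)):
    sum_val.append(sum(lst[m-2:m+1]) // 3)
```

Number of 3-element averages
`sum_val` takes the values: [] → [4] → [4, 4] → [4, 4, 2] → [4, 4, 2, 2] → [4, 4, 2, 2, 4]
So `len(sum_val)` = 5

Answer: 5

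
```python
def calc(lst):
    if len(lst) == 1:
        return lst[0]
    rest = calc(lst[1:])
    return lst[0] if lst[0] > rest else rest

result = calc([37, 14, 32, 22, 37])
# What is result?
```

Recursive max over [37, 14, 32, 22, 37] = 37

Answer: 37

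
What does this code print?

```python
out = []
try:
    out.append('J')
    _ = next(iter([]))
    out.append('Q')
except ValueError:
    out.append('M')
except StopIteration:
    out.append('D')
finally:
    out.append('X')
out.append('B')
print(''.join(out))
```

Execution trace: 'J' (try body) → 'D' (except StopIteration) → 'X' (finally) → 'B' (after the try/except). Output: JDXB

Answer: JDXB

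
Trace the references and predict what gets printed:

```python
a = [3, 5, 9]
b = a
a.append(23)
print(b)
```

Key concept: basic list aliasing.
Step by step:
`a = [3, 5, 9]` → a = [3, 5, 9]
`b = a` → b = [3, 5, 9] (same object as a)
`a.append(23)` → a = [3, 5, 9, 23] (same object as b); b = [3, 5, 9, 23] (same object as a)
`print(b)` → prints [3, 5, 9, 23]

Answer: [3, 5, 9, 23]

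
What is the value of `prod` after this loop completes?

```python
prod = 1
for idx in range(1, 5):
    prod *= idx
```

4! = 24
`prod` takes the values: 1 → 2 → 6 → 24

Answer: 24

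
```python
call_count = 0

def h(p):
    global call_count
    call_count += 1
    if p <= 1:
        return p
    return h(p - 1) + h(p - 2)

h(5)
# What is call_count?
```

Calls(p) = 1 + Calls(p-1) + Calls(p-2); Calls(0)=Calls(1)=1. For p=5 this gives 15.

Answer: 15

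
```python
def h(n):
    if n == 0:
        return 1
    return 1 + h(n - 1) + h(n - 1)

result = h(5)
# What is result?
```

h(n) = 1 + 2·h(n-1), h(0)=1. Closed form: (1+1)·2^5 - 1 = 63.

Answer: 63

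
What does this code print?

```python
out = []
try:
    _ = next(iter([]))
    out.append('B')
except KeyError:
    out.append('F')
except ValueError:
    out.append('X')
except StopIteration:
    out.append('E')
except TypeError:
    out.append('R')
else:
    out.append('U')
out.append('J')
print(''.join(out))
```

Execution trace: 'E' (except StopIteration) → 'J' (after the try/except). Output: EJ

Answer: EJ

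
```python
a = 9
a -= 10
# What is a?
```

Trace:
`a = 9` → a = 9
`a -= 10` → a = -1
So a = -1

Answer: -1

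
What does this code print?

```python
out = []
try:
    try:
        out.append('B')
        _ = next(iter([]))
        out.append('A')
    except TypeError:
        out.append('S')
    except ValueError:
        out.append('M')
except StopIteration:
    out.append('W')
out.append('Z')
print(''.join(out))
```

Execution trace: 'B' (try body) → 'W' (outer except StopIteration) → 'Z' (after the try/except). Output: BWZ

Answer: BWZ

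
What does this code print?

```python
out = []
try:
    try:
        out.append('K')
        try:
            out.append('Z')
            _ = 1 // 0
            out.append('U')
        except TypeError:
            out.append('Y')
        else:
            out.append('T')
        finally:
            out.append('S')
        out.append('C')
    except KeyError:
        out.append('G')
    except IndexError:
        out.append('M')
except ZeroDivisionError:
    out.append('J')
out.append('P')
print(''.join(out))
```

Execution trace: 'K' (try body) → 'Z' (inner try body) → 'S' (inner finally) → 'J' (outer except ZeroDivisionError) → 'P' (after the try/except). Output: KZSJP

Answer: KZSJP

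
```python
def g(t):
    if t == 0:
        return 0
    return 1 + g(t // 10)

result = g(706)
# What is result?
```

Count of digits of 706: 3

Answer: 3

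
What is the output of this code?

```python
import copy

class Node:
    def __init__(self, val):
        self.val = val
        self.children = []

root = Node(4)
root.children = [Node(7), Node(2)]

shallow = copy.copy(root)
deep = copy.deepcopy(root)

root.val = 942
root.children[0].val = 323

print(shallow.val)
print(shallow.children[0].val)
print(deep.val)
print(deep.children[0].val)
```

Key concept: deep copy with custom objects.
Step by step:
`root = Node(4)` → root = Node(val=4, children=[])
`root.children = [Node(7), Node(2)]` → root = Node(val=4, children=[Node(val=7, children=[]), Node(val=2, children=[])])
`shallow = copy.copy(root)` → shallow = Node(val=4, children=[Node(val=7, children=[]), Node(val=2, children=[])])
`deep = copy.deepcopy(root)` → deep = Node(val=4, children=[Node(val=7, children=[]), Node(val=2, children=[])])
`root.val = 942` → root = Node(val=942, children=[Node(val=7, children=[]), Node(val=2, children=[])])
`root.children[0].val = 323` → root = Node(val=942, children=[Node(val=323, children=[]), Node(val=2, children=[])]); shallow = Node(val=4, children=[Node(val=323, children=[]), Node(val=2, children=[])])
`print(shallow.val)` → prints 4
`print(shallow.children[0].val)` → prints 323
`print(deep.val)` → prints 4
`print(deep.children[0].val)` → prints 7

Answer:
4
323
4
7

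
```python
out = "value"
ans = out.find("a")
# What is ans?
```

Trace:
`out = "value"` → out = 'value'
`ans = out.find("a")` → ans = 1
So ans = 1

Answer: 1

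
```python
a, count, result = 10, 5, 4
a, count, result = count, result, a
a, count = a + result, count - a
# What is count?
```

Trace:
`a, count, result = 10, 5, 4` → a = 10; count = 5; result = 4
`a, count, result = count, result, a` → a = 5; count = 4; result = 10
`a, count = a + result, count - a` → a = 15; count = -1
So count = -1

Answer: -1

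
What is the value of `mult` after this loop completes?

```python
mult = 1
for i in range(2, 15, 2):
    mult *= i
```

Product of even numbers 2 to 14
`mult` takes the values: 1 → 2 → 8 → 48 → 384 → 3840 → 46080 → 645120

Answer: 645120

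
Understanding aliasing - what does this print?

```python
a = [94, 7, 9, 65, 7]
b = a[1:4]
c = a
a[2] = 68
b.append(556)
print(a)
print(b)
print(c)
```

Key concept: slice vs alias.
Step by step:
`a = [94, 7, 9, 65, 7]` → a = [94, 7, 9, 65, 7]
`b = a[1:4]` → b = [7, 9, 65]
`c = a` → c = [94, 7, 9, 65, 7] (same object as a)
`a[2] = 68` → a = [94, 7, 68, 65, 7] (same object as c); c = [94, 7, 68, 65, 7] (same object as a)
`b.append(556)` → b = [7, 9, 65, 556]
`print(a)` → prints [94, 7, 68, 65, 7]
`print(b)` → prints [7, 9, 65, 556]
`print(c)` → prints [94, 7, 68, 65, 7]

Answer:
[94, 7, 68, 65, 7]
[7, 9, 65, 556]
[94, 7, 68, 65, 7]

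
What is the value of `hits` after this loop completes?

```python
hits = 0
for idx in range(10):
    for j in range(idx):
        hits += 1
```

Triangle number: 0+1+2+...+9
`hits` takes the values: 0 → 1 → 2 → 3 → 4 → 5 → 6 → 7 → 8 → 9 → 10 → 11 → 12 → 13 → 14 → 15 → 16 → 17 → 18 → 19 → 20 → 21 → 22 → 23 → 24 → 25 → 26 → 27 → 28 → 29 → … → 41 → 42 → 43 → 44 → 45

Answer: 45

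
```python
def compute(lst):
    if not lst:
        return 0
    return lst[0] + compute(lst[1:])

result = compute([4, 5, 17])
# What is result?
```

4 + 5 + 17 + 0 = 26

Answer: 26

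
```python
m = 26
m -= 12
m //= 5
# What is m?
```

Trace:
`m = 26` → m = 26
`m -= 12` → m = 14
`m //= 5` → m = 2
So m = 2

Answer: 2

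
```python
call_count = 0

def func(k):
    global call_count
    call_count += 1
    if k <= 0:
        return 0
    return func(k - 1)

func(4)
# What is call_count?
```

Linear recursion stepping by 1: 5 calls from k=4 down to ≤0.

Answer: 5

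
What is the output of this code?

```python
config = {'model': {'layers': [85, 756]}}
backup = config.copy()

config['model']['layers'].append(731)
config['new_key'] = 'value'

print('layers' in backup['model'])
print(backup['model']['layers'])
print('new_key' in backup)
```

Key concept: shallow copy gotcha with nested dict.
Step by step:
`config = {'model': {'layers': [85, 756]}}` → config = {'model': {'layers': [85, 756]}}
`backup = config.copy()` → backup = {'model': {'layers': [85, 756]}}
`config['model']['layers'].append(731)` → config = {'model': {'layers': [85, 756, 731]}}; backup = {'model': {'layers': [85, 756, 731]}}
`config['new_key'] = 'value'` → config = {'model': {'layers': [85, 756, 731]}, 'new_key': 'value'}
`print('layers' in backup['model'])` → prints True
`print(backup['model']['layers'])` → prints [85, 756, 731]
`print('new_key' in backup)` → prints False

Answer:
True
[85, 756, 731]
False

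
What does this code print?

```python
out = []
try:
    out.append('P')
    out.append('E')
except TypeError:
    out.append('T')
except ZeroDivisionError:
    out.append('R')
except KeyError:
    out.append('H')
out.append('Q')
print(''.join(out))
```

Execution trace: 'P' (try body) → 'E' (try body, no exception) → 'Q' (after the try/except). Output: PEQ

Answer: PEQ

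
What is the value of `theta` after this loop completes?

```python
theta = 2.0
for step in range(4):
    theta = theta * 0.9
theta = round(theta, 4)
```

Exponential decay: 2.0 * 0.9^4
`theta` takes the values: 2.0 → 1.8 → 1.62 → 1.458 → 1.3122

Answer: 1.3122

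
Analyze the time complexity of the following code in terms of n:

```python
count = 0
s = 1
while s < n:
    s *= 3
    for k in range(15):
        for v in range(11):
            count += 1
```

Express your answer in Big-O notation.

Each loop level contributes: log n × 1 × 1. Multiplying the contributions gives O(log n).

Answer: O(log n)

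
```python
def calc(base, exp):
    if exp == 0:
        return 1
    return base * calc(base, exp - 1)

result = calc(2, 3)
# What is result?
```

calc(2, 3) = 2 * 2 * 2 = 8

Answer: 8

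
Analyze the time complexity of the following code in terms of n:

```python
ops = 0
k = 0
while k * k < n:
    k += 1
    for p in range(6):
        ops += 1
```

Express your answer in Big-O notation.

Each loop level contributes: √n × 1. Multiplying the contributions gives O(√n).

Answer: O(√n)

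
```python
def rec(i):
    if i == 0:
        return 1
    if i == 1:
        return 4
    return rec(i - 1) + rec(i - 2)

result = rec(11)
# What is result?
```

Build up from base cases: rec(0)=1, rec(1)=4, rec(2)=5, rec(3)=9, rec(4)=14, rec(5)=23, rec(6)=37, ..., rec(11)=411

Answer: 411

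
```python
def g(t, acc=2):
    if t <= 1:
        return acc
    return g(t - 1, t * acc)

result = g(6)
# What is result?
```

Accumulator trace (n, acc): (6, 2) -> (5, 12) -> (4, 60) -> (3, 240) -> (2, 720) -> (1, 1440) -> return 1440

Answer: 1440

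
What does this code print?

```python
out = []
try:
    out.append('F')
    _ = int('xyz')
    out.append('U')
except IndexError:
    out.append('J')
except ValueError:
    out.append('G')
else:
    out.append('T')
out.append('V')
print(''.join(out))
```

Execution trace: 'F' (try body) → 'G' (except ValueError) → 'V' (after the try/except). Output: FGV

Answer: FGV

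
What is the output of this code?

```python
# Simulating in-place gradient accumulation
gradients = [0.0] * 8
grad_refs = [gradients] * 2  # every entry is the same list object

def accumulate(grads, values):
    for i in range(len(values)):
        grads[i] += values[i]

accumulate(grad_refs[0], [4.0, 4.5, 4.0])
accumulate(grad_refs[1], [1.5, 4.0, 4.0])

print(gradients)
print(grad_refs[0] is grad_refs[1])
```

Key concept: gradient accumulation aliasing.
Step by step:
`gradients = [0.0] * 8` → gradients = [0.0, 0.0, 0.0, 0.0, 0.0, 0.0, 0.0, 0.0]
`grad_refs = [gradients] * 2` → grad_refs = [[0.0, 0.0, 0.0, 0.0, 0.0, 0.0, 0.0, 0.0], [0.0, 0.0, 0.0, 0.0, 0.0, 0.0, 0.0, 0.0]]
`accumulate(grad_refs[0], [4.0, 4.5, 4.0])` → gradients = [4.0, 4.5, 4.0, 0.0, 0.0, 0.0, 0.0, 0.0]; grad_refs = [[4.0, 4.5, 4.0, 0.0, 0.0, 0.0, 0.0, 0.0], [4.0, 4.5, 4.0, 0.0, 0.0, 0.0, 0.0, 0.0]]
`accumulate(grad_refs[1], [1.5, 4.0, 4.0])` → gradients = [5.5, 8.5, 8.0, 0.0, 0.0, 0.0, 0.0, 0.0]; grad_refs = [[5.5, 8.5, 8.0, 0.0, 0.0, 0.0, 0.0, 0.0], [5.5, 8.5, 8.0, 0.0, 0.0, 0.0, 0.0, 0.0]]
`print(gradients)` → prints [5.5, 8.5, 8.0, 0.0, 0.0, 0.0, 0.0, 0.0]
`print(grad_refs[0] is grad_refs[1])` → prints True

Answer:
[5.5, 8.5, 8.0, 0.0, 0.0, 0.0, 0.0, 0.0]
True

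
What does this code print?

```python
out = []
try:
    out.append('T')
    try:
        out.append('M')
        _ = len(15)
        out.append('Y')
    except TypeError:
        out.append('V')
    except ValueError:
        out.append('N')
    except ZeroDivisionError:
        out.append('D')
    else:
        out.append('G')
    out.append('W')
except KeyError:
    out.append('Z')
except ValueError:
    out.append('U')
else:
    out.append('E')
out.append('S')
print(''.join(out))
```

Execution trace: 'T' (try body) → 'M' (inner try body) → 'V' (inner except TypeError) → 'W' (try body, no exception) → 'E' (else) → 'S' (after the try/except). Output: TMVWES

Answer: TMVWES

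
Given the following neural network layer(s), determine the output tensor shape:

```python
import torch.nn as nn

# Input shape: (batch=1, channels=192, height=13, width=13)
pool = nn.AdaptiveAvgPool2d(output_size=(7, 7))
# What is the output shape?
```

Input: (1, 192, 13, 13) -> Output: (1, 192, 7, 7)

Answer: (1, 192, 7, 7)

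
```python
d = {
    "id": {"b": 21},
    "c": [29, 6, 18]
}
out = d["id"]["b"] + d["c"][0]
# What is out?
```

Trace:
`d = { ...` → d = {'id': {'b': 21}, 'c': [29, 6, 18]}
`out = d["id"]["b"] + d["c"][0]` → out = 50
So out = 50

Answer: 50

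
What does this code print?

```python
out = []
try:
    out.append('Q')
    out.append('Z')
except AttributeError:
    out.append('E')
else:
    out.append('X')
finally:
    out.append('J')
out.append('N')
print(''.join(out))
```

Execution trace: 'Q' (try body) → 'Z' (try body, no exception) → 'X' (else) → 'J' (finally) → 'N' (after the try/except). Output: QZXJN

Answer: QZXJN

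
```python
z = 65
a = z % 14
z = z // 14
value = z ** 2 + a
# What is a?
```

Trace:
`z = 65` → z = 65
`a = z % 14` → a = 9
`z = z // 14` → z = 4
`value = z ** 2 + a` → value = 25
So a = 9

Answer: 9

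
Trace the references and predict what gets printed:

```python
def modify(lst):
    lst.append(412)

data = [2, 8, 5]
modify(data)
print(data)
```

Key concept: function modifies passed list.
Step by step:
`data = [2, 8, 5]` → data = [2, 8, 5]
`modify(data)` → data = [2, 8, 5, 412]
`print(data)` → prints [2, 8, 5, 412]

Answer: [2, 8, 5, 412]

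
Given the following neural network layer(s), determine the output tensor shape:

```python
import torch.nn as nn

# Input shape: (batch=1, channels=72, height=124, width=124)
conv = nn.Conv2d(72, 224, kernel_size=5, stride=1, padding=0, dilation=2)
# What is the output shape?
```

Input: (1, 72, 124, 124) -> Output: (1, 224, 116, 116)

Answer: (1, 224, 116, 116)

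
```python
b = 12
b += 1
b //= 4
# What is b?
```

Trace:
`b = 12` → b = 12
`b += 1` → b = 13
`b //= 4` → b = 3
So b = 3

Answer: 3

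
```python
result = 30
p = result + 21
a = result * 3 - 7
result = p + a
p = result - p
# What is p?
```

Trace:
`result = 30` → result = 30
`p = result + 21` → p = 51
`a = result * 3 - 7` → a = 83
`result = p + a` → result = 134
`p = result - p` → p = 83
So p = 83

Answer: 83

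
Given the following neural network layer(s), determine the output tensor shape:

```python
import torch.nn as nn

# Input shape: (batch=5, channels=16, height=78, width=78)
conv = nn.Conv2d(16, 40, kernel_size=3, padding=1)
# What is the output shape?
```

Input: (5, 16, 78, 78) -> Output: (5, 40, 78, 78)

Answer: (5, 40, 78, 78)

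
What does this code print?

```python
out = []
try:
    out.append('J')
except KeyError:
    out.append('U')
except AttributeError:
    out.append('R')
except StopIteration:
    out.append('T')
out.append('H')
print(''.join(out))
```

Execution trace: 'J' (try body, no exception) → 'H' (after the try/except). Output: JH

Answer: JH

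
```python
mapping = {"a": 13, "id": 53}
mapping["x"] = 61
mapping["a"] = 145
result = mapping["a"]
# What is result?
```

Trace:
`mapping = {"a": 13, "id": 53}` → mapping = {'a': 13, 'id': 53}
`mapping["x"] = 61` → mapping = {'a': 13, 'id': 53, 'x': 61}
`mapping["a"] = 145` → mapping = {'a': 145, 'id': 53, 'x': 61}
`result = mapping["a"]` → result = 145
So result = 145

Answer: 145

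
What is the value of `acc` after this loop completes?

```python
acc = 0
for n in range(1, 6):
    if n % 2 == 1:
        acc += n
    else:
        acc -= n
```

Add odd, subtract even
`acc` takes the values: 0 → 1 → -1 → 2 → -2 → 3

Answer: 3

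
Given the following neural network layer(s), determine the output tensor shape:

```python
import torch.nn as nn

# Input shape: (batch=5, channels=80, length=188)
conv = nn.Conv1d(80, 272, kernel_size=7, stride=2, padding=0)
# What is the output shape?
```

Input: (5, 80, 188) -> Output: (5, 272, 91)

Answer: (5, 272, 91)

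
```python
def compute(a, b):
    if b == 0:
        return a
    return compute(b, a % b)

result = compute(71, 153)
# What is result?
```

compute(71, 153) -> compute(153, 71) -> compute(71, 11) -> compute(11, 5) -> compute(5, 1) -> compute(1, 0) -> 1

Answer: 1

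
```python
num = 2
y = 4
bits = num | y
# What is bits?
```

Trace:
`num = 2` → num = 2
`y = 4` → y = 4
`bits = num | y` → bits = 6
So bits = 6

Answer: 6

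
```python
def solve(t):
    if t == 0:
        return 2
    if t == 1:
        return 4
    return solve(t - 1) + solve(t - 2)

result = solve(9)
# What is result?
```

Build up from base cases: solve(0)=2, solve(1)=4, solve(2)=6, solve(3)=10, solve(4)=16, solve(5)=26, solve(6)=42, ..., solve(9)=178

Answer: 178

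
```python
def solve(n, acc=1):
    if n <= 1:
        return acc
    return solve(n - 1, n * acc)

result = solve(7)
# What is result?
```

Accumulator trace (n, acc): (7, 1) -> (6, 7) -> (5, 42) -> (4, 210) -> (3, 840) -> (2, 2520) -> (1, 5040) -> return 5040

Answer: 5040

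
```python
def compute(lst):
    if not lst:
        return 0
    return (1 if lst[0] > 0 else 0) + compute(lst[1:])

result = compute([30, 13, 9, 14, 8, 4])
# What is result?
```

Count of positive elements in [30, 13, 9, 14, 8, 4] = 6

Answer: 6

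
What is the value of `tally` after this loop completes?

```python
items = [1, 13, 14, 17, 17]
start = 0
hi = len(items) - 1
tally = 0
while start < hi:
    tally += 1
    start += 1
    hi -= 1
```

Iterations until pointers meet (list length 5)
`tally` takes the values: 0 → 1 → 2

Answer: 2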